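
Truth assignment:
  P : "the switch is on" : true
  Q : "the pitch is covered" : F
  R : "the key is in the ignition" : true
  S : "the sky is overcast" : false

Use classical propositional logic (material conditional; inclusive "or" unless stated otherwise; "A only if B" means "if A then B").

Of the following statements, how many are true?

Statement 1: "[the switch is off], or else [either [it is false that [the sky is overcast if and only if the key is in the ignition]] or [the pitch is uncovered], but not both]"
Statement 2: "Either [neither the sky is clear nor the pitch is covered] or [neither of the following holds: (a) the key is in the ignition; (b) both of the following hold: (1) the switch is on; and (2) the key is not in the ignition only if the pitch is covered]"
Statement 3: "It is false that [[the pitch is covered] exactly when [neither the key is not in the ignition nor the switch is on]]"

Statement 1: Parsed as ¬P ∨ (¬(S ↔ R) ⊕ ¬Q)

¬P = ¬T = F
S ↔ R = F ↔ T = F
¬(S ↔ R) = ¬F = T
¬Q = ¬F = T
¬(S ↔ R) ⊕ ¬Q = T ⊕ T = F
¬P ∨ (¬(S ↔ R) ⊕ ¬Q) = F ∨ F = F
So Statement 1 is false.

Statement 2: This is (¬S ↓ Q) ∨ (R ↓ (P ∧ (¬R → Q))).

¬S = ¬F = T
¬S ↓ Q = T ↓ F = F
¬R = ¬T = F
¬R → Q = F → F = T
P ∧ (¬R → Q) = T ∧ T = T
R ↓ (P ∧ (¬R → Q)) = T ↓ T = F
(¬S ↓ Q) ∨ (R ↓ (P ∧ (¬R → Q))) = F ∨ F = F
So Statement 2 is false.

Statement 3: Formalization: ¬(Q ↔ (¬R ↓ P))

¬R = ¬T = F
¬R ↓ P = F ↓ T = F
Q ↔ (¬R ↓ P) = F ↔ F = T
¬(Q ↔ (¬R ↓ P)) = ¬T = F
So Statement 3 is false.

True statements: 0 (none).

0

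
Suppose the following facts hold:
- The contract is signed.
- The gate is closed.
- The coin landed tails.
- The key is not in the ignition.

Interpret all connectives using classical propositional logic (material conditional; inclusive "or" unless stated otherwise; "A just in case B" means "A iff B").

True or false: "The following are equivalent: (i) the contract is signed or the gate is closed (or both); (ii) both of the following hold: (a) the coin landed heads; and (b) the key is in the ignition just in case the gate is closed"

false

Let P = "the contract is signed" (T), Q = "the gate is open" (F), R = "the coin landed heads" (F), S = "the key is in the ignition" (F).
This is (P ∨ ¬Q) ↔ (R ∧ (S ↔ ¬Q)).

¬Q = ¬F = T
P ∨ ¬Q = T ∨ T = T
¬Q = ¬F = T
S ↔ ¬Q = F ↔ T = F
R ∧ (S ↔ ¬Q) = F ∧ F = F
(P ∨ ¬Q) ↔ (R ∧ (S ↔ ¬Q)) = T ↔ F = F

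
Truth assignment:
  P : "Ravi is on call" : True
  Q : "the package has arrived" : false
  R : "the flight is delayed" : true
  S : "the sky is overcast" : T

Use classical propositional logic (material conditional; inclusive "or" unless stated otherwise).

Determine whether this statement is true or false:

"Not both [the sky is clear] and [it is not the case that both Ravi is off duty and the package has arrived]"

The statement is true.

In symbols: not S nand (not P nand Q)

not S = not True = False
not P = not True = False
not P nand Q = False nand False = True
not S nand (not P nand Q) = False nand True = True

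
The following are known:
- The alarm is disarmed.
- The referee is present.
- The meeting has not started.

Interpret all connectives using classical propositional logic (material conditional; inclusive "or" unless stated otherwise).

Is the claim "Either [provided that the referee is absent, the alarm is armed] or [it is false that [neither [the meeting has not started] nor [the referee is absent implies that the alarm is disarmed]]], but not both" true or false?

Let Q = "the referee is present" (True), P = "the alarm is armed" (False), R = "the meeting has started" (False).
In symbols: (not Q -> P) xor not (not R nor (not Q -> not P))

not Q = not True = False
not Q -> P = False -> False = True
not R = not False = True
not Q = not True = False
not P = not False = True
not Q -> not P = False -> True = True
not R nor (not Q -> not P) = True nor True = False
not (not R nor (not Q -> not P)) = not False = True
(not Q -> P) xor not (not R nor (not Q -> not P)) = True xor True = False

False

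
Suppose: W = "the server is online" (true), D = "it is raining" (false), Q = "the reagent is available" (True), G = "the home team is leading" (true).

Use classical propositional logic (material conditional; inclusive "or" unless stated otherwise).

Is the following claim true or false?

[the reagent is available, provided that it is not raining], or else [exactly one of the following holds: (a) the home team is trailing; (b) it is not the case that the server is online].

True.

Parsed as (~D -> Q) | (~G xor ~W)

~D = ~F = T
~D -> Q = T -> T = T
~G = ~T = F
~W = ~T = F
~G xor ~W = F xor F = F
(~D -> Q) | (~G xor ~W) = T | F = T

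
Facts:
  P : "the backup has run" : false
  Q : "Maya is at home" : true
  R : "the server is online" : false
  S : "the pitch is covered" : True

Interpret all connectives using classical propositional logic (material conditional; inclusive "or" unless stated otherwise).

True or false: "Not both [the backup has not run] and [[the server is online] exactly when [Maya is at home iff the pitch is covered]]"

Parsed as not P nand (R iff (Q iff S))

not P = not False = True
Q iff S = True iff True = True
R iff (Q iff S) = False iff True = False
not P nand (R iff (Q iff S)) = True nand False = True

True.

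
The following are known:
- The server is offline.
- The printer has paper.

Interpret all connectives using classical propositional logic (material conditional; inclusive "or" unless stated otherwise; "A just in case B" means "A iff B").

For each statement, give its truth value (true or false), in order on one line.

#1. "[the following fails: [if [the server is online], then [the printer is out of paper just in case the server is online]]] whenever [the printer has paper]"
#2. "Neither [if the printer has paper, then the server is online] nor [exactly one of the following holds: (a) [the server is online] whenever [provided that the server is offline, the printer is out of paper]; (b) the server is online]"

Let Q = "the printer has paper" (T), P = "the server is online" (F).

#1: In symbols: Q -> ~(P -> (~Q <-> P))

~Q = ~T = F
~Q <-> P = F <-> F = T
P -> (~Q <-> P) = F -> T = T
~(P -> (~Q <-> P)) = ~T = F
Q -> ~(P -> (~Q <-> P)) = T -> F = F
Hence #1 is false.

#2: Parsed as (Q -> P) nor (((~P -> ~Q) -> P) xor P)

Q -> P = T -> F = F
~P = ~F = T
~Q = ~T = F
~P -> ~Q = T -> F = F
(~P -> ~Q) -> P = F -> F = T
((~P -> ~Q) -> P) xor P = T xor F = T
(Q -> P) nor (((~P -> ~Q) -> P) xor P) = F nor T = F
Thus #2 is false.

#1 False, #2 False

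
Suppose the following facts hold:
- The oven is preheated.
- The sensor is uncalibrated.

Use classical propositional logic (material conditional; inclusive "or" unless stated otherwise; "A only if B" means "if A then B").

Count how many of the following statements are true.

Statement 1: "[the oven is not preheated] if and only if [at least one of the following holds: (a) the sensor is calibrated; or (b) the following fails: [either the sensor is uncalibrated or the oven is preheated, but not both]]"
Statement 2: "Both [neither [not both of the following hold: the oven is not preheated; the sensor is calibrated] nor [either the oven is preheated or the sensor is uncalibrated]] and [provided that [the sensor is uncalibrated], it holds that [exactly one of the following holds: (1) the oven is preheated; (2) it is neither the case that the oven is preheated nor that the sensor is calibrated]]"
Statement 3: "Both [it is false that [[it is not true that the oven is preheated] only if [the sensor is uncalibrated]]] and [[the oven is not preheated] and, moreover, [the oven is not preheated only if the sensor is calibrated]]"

0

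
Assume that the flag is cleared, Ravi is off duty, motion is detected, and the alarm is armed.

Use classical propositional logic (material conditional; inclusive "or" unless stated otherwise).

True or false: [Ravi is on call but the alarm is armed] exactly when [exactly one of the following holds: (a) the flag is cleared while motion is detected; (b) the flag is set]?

Let K = "Ravi is on call" (False), U = "the alarm is armed" (True), S = "the flag is set" (False), D = "motion is detected" (True).
In symbols: (K and U) iff ((not S and D) xor S)

K and U = False and True = False
not S = not False = True
not S and D = True and True = True
(not S and D) xor S = True xor False = True
(K and U) iff ((not S and D) xor S) = False iff True = False

False.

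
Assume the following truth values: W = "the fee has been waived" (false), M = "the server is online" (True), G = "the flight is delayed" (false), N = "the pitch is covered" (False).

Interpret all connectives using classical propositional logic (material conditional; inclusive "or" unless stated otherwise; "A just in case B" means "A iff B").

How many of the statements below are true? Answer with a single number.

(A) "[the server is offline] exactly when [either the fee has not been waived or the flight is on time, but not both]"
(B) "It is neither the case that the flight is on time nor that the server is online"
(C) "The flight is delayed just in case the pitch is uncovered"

(A): This is ¬M ↔ (¬W ⊕ ¬G).

¬M = ¬T = F
¬W = ¬F = T
¬G = ¬F = T
¬W ⊕ ¬G = T ⊕ T = F
¬M ↔ (¬W ⊕ ¬G) = F ↔ F = T
Hence (A) is true.

(B): Parsed as ¬G ↓ M

¬G = ¬F = T
¬G ↓ M = T ↓ T = F
Hence (B) is false.

(C): Parsed as G ↔ ¬N

¬N = ¬F = T
G ↔ ¬N = F ↔ T = F
So (C) is false.

True statements: 1.

1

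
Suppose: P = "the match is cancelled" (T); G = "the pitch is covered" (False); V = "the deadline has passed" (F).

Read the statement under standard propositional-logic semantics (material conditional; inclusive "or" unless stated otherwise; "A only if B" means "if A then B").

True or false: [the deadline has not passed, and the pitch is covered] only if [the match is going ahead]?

True.

Parsed as (~V & G) -> ~P

~V = ~F = T
~V & G = T & F = F
~P = ~T = F
(~V & G) -> ~P = F -> F = T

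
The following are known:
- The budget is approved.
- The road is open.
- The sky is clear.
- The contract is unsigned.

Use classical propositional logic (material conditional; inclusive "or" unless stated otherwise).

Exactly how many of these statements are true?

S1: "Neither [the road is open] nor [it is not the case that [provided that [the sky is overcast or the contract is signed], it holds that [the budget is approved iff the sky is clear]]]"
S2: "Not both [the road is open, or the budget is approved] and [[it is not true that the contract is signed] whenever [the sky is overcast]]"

0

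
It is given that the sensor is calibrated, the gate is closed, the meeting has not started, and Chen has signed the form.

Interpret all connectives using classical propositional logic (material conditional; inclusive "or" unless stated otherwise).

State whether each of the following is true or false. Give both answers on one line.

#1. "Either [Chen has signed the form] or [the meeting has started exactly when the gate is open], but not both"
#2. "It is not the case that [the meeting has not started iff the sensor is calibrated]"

Let H = "Chen has signed the form" (T), N = "the meeting has started" (F), K = "the gate is open" (F), R = "the sensor is calibrated" (T).

#1: Parsed as H xor (N <-> K)

N <-> K = F <-> F = T
H xor (N <-> K) = T xor T = F
Hence #1 is false.

#2: This is ~(~N <-> R).

~N = ~F = T
~N <-> R = T <-> T = T
~(~N <-> R) = ~T = F
Hence #2 is false.

#1 F / #2 F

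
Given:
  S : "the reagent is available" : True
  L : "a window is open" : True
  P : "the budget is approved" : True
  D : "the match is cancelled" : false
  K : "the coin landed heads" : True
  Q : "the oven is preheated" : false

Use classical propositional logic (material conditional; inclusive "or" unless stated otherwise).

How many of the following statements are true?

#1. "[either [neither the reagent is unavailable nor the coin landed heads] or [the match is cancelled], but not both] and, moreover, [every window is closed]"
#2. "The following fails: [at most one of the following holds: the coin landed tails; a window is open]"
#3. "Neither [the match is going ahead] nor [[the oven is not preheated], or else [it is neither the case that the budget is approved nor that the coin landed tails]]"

#1: This is ((¬S ↓ K) ⊕ D) ∧ ¬L.

¬S = ¬T = F
¬S ↓ K = F ↓ T = F
(¬S ↓ K) ⊕ D = F ⊕ F = F
¬L = ¬T = F
((¬S ↓ K) ⊕ D) ∧ ¬L = F ∧ F = F
Hence #1 is false.

#2: In symbols: ¬(¬K ↑ L)

¬K = ¬T = F
¬K ↑ L = F ↑ T = T
¬(¬K ↑ L) = ¬T = F
So #2 is false.

#3: Parsed as ¬D ↓ (¬Q ∨ (P ↓ ¬K))

¬D = ¬F = T
¬Q = ¬F = T
¬K = ¬T = F
P ↓ ¬K = T ↓ F = F
¬Q ∨ (P ↓ ¬K) = T ∨ F = T
¬D ↓ (¬Q ∨ (P ↓ ¬K)) = T ↓ T = F
Thus #3 is false.

Count: 0.

0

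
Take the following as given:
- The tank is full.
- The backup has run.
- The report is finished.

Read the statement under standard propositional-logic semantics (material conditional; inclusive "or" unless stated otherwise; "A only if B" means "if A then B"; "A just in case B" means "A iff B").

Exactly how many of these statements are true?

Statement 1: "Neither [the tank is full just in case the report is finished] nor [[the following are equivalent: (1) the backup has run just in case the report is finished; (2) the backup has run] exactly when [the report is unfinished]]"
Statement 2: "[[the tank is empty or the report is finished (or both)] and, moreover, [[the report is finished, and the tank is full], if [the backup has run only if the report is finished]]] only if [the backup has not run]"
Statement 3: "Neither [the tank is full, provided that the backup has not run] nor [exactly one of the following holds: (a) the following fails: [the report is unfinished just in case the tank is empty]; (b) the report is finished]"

Let P = "the tank is full" (T), R = "the report is finished" (T), Q = "the backup has run" (T).

Statement 1: This is (P <-> R) nor (((Q <-> R) <-> Q) <-> ~R).

P <-> R = T <-> T = T
Q <-> R = T <-> T = T
(Q <-> R) <-> Q = T <-> T = T
~R = ~T = F
((Q <-> R) <-> Q) <-> ~R = T <-> F = F
(P <-> R) nor (((Q <-> R) <-> Q) <-> ~R) = T nor F = F
So Statement 1 is false.

Statement 2: In symbols: ((~P | R) & ((Q -> R) -> (R & P))) -> ~Q

~P = ~T = F
~P | R = F | T = T
Q -> R = T -> T = T
R & P = T & T = T
(Q -> R) -> (R & P) = T -> T = T
(~P | R) & ((Q -> R) -> (R & P)) = T & T = T
~Q = ~T = F
((~P | R) & ((Q -> R) -> (R & P))) -> ~Q = T -> F = F
Hence Statement 2 is false.

Statement 3: Parsed as (~Q -> P) nor (~(~R <-> ~P) xor R)

~Q = ~T = F
~Q -> P = F -> T = T
~R = ~T = F
~P = ~T = F
~R <-> ~P = F <-> F = T
~(~R <-> ~P) = ~T = F
~(~R <-> ~P) xor R = F xor T = T
(~Q -> P) nor (~(~R <-> ~P) xor R) = T nor T = F
Thus Statement 3 is false.

Count: 0.

0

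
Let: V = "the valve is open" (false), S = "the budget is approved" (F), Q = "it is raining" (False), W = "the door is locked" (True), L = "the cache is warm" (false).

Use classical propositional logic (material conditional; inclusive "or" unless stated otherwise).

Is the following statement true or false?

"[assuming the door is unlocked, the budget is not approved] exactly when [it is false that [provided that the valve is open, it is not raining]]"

The statement is false.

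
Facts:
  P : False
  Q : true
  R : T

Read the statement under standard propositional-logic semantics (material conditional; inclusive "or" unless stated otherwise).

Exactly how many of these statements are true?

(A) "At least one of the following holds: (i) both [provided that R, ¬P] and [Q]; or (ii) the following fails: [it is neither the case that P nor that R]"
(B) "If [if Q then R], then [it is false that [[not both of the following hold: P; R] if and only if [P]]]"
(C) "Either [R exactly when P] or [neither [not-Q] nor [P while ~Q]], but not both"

3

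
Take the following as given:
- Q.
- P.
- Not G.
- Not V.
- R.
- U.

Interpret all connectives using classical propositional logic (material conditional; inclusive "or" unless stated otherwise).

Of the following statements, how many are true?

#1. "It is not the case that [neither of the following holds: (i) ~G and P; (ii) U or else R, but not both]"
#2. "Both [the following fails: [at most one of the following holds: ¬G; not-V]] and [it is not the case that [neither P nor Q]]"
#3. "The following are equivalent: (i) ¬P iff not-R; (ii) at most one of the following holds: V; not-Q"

#1: Formalization: not ((not G and P) nor (U xor R))

not G = not False = True
not G and P = True and True = True
U xor R = True xor True = False
(not G and P) nor (U xor R) = True nor False = False
not ((not G and P) nor (U xor R)) = not False = True
Hence #1 is true.

#2: Parsed as not (not G nand not V) and not (P nor Q)

not G = not False = True
not V = not False = True
not G nand not V = True nand True = False
not (not G nand not V) = not False = True
P nor Q = True nor True = False
not (P nor Q) = not False = True
not (not G nand not V) and not (P nor Q) = True and True = True
Thus #2 is true.

#3: In symbols: (not P iff not R) iff (V nand not Q)

not P = not True = False
not R = not True = False
not P iff not R = False iff False = True
not Q = not True = False
V nand not Q = False nand False = True
(not P iff not R) iff (V nand not Q) = True iff True = True
Hence #3 is true.

3 of the 3 statements are true.

3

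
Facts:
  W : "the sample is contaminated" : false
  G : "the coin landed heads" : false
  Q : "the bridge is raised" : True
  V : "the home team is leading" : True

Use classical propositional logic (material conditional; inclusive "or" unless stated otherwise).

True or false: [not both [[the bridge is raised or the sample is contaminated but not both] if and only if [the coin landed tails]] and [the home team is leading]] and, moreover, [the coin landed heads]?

Formalization: (((Q ⊕ W) ↔ ¬G) ↑ V) ∧ G

Q ⊕ W = T ⊕ F = T
¬G = ¬F = T
(Q ⊕ W) ↔ ¬G = T ↔ T = T
((Q ⊕ W) ↔ ¬G) ↑ V = T ↑ T = F
(((Q ⊕ W) ↔ ¬G) ↑ V) ∧ G = F ∧ F = F

false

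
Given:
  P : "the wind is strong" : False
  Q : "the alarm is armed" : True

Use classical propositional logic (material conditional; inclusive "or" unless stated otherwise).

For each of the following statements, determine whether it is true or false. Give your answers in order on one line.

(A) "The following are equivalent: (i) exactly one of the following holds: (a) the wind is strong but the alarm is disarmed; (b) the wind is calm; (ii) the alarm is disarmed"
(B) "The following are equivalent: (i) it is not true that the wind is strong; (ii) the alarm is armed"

(A): Parsed as ((P & ~Q) xor ~P) <-> ~Q

~Q = ~T = F
P & ~Q = F & F = F
~P = ~F = T
(P & ~Q) xor ~P = F xor T = T
~Q = ~T = F
((P & ~Q) xor ~P) <-> ~Q = T <-> F = F
So (A) is false.

(B): In symbols: ~P <-> Q

~P = ~F = T
~P <-> Q = T <-> T = T
So (B) is true.

(A) F; (B) T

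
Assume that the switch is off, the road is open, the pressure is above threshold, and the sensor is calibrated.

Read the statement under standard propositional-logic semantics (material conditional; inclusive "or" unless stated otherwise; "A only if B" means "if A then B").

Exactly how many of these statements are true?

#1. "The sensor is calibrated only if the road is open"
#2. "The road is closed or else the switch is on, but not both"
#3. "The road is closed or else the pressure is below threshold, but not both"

1

Let W = "the sensor is calibrated" (True), V = "the road is closed" (False), P = "the switch is on" (False), M = "the pressure is above threshold" (True).

#1: This is W -> not V.

not V = not False = True
W -> not V = True -> True = True
So #1 is true.

#2: Parsed as V xor P

V xor P = False xor False = False
So #2 is false.

#3: In symbols: V xor not M

not M = not True = False
V xor not M = False xor False = False
Hence #3 is false.

True statements: 1 (#1).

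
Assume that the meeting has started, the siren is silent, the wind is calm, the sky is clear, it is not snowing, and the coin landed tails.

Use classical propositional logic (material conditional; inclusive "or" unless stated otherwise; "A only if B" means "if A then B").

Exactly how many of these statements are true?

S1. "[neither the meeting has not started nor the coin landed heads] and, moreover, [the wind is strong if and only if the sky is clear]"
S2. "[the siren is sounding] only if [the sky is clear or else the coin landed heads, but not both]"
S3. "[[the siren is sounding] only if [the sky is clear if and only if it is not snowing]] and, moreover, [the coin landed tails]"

Let U = "the meeting has started" (True), G = "the coin landed heads" (False), S = "the wind is strong" (False), W = "the sky is overcast" (False), K = "the siren is sounding" (False), V = "it is snowing" (False).

S1: This is (not U nor G) and (S iff not W).

not U = not True = False
not U nor G = False nor False = True
not W = not False = True
S iff not W = False iff True = False
(not U nor G) and (S iff not W) = True and False = False
Hence S1 is false.

S2: Formalization: K -> (not W xor G)

not W = not False = True
not W xor G = True xor False = True
K -> (not W xor G) = False -> True = True
Hence S2 is true.

S3: This is (K -> (not W iff not V)) and not G.

not W = not False = True
not V = not False = True
not W iff not V = True iff True = True
K -> (not W iff not V) = False -> True = True
not G = not False = True
(K -> (not W iff not V)) and not G = True and True = True
Thus S3 is true.

2 of the 3 statements are true (S2, S3).

2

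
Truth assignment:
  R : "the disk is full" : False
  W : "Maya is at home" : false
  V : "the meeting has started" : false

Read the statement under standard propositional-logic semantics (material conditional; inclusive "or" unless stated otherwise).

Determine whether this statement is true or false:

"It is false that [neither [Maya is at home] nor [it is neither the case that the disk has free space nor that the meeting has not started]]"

Values: W=False, R=False, V=False.
Parsed as not (W nor (not R nor not V))

not R = not False = True
not V = not False = True
not R nor not V = True nor True = False
W nor (not R nor not V) = False nor False = True
not (W nor (not R nor not V)) = not True = False

The statement is false.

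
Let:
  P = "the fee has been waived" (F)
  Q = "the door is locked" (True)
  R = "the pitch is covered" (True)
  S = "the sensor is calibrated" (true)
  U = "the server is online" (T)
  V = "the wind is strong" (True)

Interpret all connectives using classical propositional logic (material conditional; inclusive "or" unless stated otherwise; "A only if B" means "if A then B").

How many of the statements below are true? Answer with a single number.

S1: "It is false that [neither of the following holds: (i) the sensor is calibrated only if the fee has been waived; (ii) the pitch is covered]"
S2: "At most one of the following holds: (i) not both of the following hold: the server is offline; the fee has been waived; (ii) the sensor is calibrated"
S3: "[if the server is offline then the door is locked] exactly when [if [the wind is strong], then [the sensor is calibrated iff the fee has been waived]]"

1

S1: Parsed as ~((S -> P) nor R)

S -> P = T -> F = F
(S -> P) nor R = F nor T = F
~((S -> P) nor R) = ~F = T
Hence S1 is true.

S2: This is (~U nand P) nand S.

~U = ~T = F
~U nand P = F nand F = T
(~U nand P) nand S = T nand T = F
So S2 is false.

S3: Formalization: (~U -> Q) <-> (V -> (S <-> P))

~U = ~T = F
~U -> Q = F -> T = T
S <-> P = T <-> F = F
V -> (S <-> P) = T -> F = F
(~U -> Q) <-> (V -> (S <-> P)) = T <-> F = F
So S3 is false.

Count: 1.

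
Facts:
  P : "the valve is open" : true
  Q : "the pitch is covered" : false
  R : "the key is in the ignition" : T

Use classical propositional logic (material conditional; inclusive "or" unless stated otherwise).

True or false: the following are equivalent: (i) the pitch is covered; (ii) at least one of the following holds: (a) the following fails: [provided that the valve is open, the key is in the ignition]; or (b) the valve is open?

False.

This is Q ↔ (¬(P → R) ∨ P).

P → R = T → T = T
¬(P → R) = ¬T = F
¬(P → R) ∨ P = F ∨ T = T
Q ↔ (¬(P → R) ∨ P) = F ↔ T = F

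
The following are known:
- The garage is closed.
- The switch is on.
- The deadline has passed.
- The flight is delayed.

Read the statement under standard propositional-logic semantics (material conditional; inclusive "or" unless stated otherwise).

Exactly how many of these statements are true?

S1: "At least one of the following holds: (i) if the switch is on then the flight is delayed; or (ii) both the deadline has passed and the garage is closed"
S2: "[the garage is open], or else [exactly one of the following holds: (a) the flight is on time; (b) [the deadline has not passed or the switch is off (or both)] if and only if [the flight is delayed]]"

1

Let L = "the switch is on" (T), U = "the flight is delayed" (T), M = "the deadline has passed" (T), K = "the garage is closed" (T).

S1: In symbols: (L -> U) | (M & K)

L -> U = T -> T = T
M & K = T & T = T
(L -> U) | (M & K) = T | T = T
Hence S1 is true.

S2: In symbols: ~K | (~U xor ((~M | ~L) <-> U))

~K = ~T = F
~U = ~T = F
~M = ~T = F
~L = ~T = F
~M | ~L = F | F = F
(~M | ~L) <-> U = F <-> T = F
~U xor ((~M | ~L) <-> U) = F xor F = F
~K | (~U xor ((~M | ~L) <-> U)) = F | F = F
So S2 is false.

1 of the 2 statements is true (S1).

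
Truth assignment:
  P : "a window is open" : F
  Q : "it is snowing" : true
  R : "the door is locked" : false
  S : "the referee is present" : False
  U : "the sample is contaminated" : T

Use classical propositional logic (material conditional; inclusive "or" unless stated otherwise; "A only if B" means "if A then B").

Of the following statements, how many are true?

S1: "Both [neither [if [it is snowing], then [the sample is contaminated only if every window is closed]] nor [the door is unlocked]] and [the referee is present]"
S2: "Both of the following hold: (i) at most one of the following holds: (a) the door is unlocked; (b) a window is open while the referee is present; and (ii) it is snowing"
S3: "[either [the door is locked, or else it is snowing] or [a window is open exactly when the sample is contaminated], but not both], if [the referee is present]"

2

S1: This is ((Q -> (U -> ~P)) nor ~R) & S.

~P = ~F = T
U -> ~P = T -> T = T
Q -> (U -> ~P) = T -> T = T
~R = ~F = T
(Q -> (U -> ~P)) nor ~R = T nor T = F
((Q -> (U -> ~P)) nor ~R) & S = F & F = F
Thus S1 is false.

S2: In symbols: (~R nand (P & S)) & Q

~R = ~F = T
P & S = F & F = F
~R nand (P & S) = T nand F = T
(~R nand (P & S)) & Q = T & T = T
So S2 is true.

S3: Parsed as S -> ((R | Q) xor (P <-> U))

R | Q = F | T = T
P <-> U = F <-> T = F
(R | Q) xor (P <-> U) = T xor F = T
S -> ((R | Q) xor (P <-> U)) = F -> T = T
So S3 is true.

2 of the 3 statements are true (S2, S3).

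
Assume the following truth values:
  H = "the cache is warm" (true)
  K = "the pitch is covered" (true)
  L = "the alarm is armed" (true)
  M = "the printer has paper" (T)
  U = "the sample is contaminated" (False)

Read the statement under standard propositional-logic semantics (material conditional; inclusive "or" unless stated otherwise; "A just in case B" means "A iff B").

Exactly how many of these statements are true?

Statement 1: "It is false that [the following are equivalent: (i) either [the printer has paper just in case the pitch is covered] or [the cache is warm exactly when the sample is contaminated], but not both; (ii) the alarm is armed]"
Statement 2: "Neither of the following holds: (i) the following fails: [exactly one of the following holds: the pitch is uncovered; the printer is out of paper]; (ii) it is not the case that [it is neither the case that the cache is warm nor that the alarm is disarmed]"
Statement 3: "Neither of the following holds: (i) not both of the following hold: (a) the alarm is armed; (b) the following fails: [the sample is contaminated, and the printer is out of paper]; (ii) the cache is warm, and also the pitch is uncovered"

1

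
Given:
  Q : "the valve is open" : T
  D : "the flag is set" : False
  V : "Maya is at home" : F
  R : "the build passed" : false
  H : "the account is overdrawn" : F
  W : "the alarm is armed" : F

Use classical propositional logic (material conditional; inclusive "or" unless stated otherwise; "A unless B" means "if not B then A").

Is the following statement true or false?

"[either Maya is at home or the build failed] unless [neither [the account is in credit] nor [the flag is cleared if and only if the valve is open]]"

True.

Parsed as (V ∨ ¬R) ∨ (¬H ↓ (¬D ↔ Q))

¬R = ¬F = T
V ∨ ¬R = F ∨ T = T
¬H = ¬F = T
¬D = ¬F = T
¬D ↔ Q = T ↔ T = T
¬H ↓ (¬D ↔ Q) = T ↓ T = F
(V ∨ ¬R) ∨ (¬H ↓ (¬D ↔ Q)) = T ∨ F = T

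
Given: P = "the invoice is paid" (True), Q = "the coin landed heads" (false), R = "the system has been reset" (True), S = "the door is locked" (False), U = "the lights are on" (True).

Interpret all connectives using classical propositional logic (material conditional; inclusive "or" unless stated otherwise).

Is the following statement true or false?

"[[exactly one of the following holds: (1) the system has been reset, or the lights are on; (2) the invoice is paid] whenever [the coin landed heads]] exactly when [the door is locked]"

false

In symbols: (Q -> ((R | U) xor P)) <-> S

R | U = T | T = T
(R | U) xor P = T xor T = F
Q -> ((R | U) xor P) = F -> F = T
(Q -> ((R | U) xor P)) <-> S = T <-> F = F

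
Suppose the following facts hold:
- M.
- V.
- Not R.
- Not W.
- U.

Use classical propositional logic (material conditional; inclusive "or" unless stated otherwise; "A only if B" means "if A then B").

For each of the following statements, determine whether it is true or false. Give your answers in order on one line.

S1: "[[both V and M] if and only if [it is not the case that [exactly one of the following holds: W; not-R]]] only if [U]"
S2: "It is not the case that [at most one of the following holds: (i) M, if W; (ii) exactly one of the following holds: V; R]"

S1 T / S2 T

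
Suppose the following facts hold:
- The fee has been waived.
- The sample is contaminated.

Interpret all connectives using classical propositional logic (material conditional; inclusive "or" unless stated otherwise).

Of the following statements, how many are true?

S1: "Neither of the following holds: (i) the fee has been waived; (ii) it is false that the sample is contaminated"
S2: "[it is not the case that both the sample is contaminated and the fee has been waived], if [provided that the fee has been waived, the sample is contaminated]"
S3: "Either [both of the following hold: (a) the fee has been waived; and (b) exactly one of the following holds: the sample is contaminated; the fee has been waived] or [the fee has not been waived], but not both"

0

Let S = "the fee has been waived" (T), R = "the sample is contaminated" (T).

S1: Formalization: S ↓ ¬R

¬R = ¬T = F
S ↓ ¬R = T ↓ F = F
Hence S1 is false.

S2: Formalization: (S → R) → (R ↑ S)

S → R = T → T = T
R ↑ S = T ↑ T = F
(S → R) → (R ↑ S) = T → F = F
So S2 is false.

S3: Parsed as (S ∧ (R ⊕ S)) ⊕ ¬S

R ⊕ S = T ⊕ T = F
S ∧ (R ⊕ S) = T ∧ F = F
¬S = ¬T = F
(S ∧ (R ⊕ S)) ⊕ ¬S = F ⊕ F = F
Hence S3 is false.

True statements: 0 (none).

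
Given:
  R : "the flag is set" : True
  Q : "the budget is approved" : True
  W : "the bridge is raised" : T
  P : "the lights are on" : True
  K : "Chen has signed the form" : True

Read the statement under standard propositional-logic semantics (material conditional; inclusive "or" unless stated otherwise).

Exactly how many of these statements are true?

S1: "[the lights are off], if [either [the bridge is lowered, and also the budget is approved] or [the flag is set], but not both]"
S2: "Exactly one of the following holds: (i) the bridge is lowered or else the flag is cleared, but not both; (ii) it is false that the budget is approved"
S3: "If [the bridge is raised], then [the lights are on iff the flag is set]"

1

S1: This is ((not W and Q) xor R) -> not P.

not W = not True = False
not W and Q = False and True = False
(not W and Q) xor R = False xor True = True
not P = not True = False
((not W and Q) xor R) -> not P = True -> False = False
So S1 is false.

S2: In symbols: (not W xor not R) xor not Q

not W = not True = False
not R = not True = False
not W xor not R = False xor False = False
not Q = not True = False
(not W xor not R) xor not Q = False xor False = False
Thus S2 is false.

S3: Parsed as W -> (P iff R)

P iff R = True iff True = True
W -> (P iff R) = True -> True = True
Hence S3 is true.

1 of the 3 statements is true (S3).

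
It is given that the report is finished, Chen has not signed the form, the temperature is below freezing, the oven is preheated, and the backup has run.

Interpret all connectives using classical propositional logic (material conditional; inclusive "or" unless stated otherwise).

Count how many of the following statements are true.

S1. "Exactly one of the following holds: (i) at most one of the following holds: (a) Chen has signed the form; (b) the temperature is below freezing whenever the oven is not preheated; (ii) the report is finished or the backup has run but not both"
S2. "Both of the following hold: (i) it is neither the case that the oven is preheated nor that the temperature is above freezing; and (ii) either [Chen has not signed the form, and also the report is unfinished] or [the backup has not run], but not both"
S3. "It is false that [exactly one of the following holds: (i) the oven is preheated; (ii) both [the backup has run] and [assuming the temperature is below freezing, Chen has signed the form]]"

Let G = "Chen has signed the form" (F), S = "the oven is preheated" (T), N = "the temperature is below freezing" (T), R = "the report is finished" (T), M = "the backup has run" (T).

S1: This is (G ↑ (¬S → N)) ⊕ (R ⊕ M).

¬S = ¬T = F
¬S → N = F → T = T
G ↑ (¬S → N) = F ↑ T = T
R ⊕ M = T ⊕ T = F
(G ↑ (¬S → N)) ⊕ (R ⊕ M) = T ⊕ F = T
Thus S1 is true.

S2: In symbols: (S ↓ ¬N) ∧ ((¬G ∧ ¬R) ⊕ ¬M)

¬N = ¬T = F
S ↓ ¬N = T ↓ F = F
¬G = ¬F = T
¬R = ¬T = F
¬G ∧ ¬R = T ∧ F = F
¬M = ¬T = F
(¬G ∧ ¬R) ⊕ ¬M = F ⊕ F = F
(S ↓ ¬N) ∧ ((¬G ∧ ¬R) ⊕ ¬M) = F ∧ F = F
Thus S2 is false.

S3: Parsed as ¬(S ⊕ (M ∧ (N → G)))

N → G = T → F = F
M ∧ (N → G) = T ∧ F = F
S ⊕ (M ∧ (N → G)) = T ⊕ F = T
¬(S ⊕ (M ∧ (N → G))) = ¬T = F
So S3 is false.

Count: 1.

1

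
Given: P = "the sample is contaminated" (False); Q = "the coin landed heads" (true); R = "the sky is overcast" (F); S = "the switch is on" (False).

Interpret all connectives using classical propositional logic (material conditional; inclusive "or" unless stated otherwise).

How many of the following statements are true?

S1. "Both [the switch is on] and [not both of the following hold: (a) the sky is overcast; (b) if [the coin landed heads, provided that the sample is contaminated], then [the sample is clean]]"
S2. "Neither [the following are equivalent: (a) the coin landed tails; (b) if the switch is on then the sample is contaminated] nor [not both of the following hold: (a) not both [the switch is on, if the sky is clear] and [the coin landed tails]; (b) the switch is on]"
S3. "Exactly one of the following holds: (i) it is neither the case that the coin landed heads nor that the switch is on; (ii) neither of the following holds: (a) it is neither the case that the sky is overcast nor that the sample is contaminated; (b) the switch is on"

S1: Parsed as S ∧ (R ↑ ((P → Q) → ¬P))

P → Q = F → T = T
¬P = ¬F = T
(P → Q) → ¬P = T → T = T
R ↑ ((P → Q) → ¬P) = F ↑ T = T
S ∧ (R ↑ ((P → Q) → ¬P)) = F ∧ T = F
Hence S1 is false.

S2: This is (¬Q ↔ (S → P)) ↓ (((¬R → S) ↑ ¬Q) ↑ S).

¬Q = ¬T = F
S → P = F → F = T
¬Q ↔ (S → P) = F ↔ T = F
¬R = ¬F = T
¬R → S = T → F = F
¬Q = ¬T = F
(¬R → S) ↑ ¬Q = F ↑ F = T
((¬R → S) ↑ ¬Q) ↑ S = T ↑ F = T
(¬Q ↔ (S → P)) ↓ (((¬R → S) ↑ ¬Q) ↑ S) = F ↓ T = F
So S2 is false.

S3: This is (Q ↓ S) ⊕ ((R ↓ P) ↓ S).

Q ↓ S = T ↓ F = F
R ↓ P = F ↓ F = T
(R ↓ P) ↓ S = T ↓ F = F
(Q ↓ S) ⊕ ((R ↓ P) ↓ S) = F ⊕ F = F
Hence S3 is false.

Count: 0.

0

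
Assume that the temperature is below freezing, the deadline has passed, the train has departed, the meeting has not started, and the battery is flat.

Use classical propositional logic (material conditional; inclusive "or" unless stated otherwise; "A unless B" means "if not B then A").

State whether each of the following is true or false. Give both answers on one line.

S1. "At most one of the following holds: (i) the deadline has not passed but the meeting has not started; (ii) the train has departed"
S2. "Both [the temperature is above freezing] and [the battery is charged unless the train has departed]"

Let Q = "the deadline has passed" (T), S = "the meeting has started" (F), R = "the train has departed" (T), P = "the temperature is below freezing" (T), U = "the battery is charged" (F).

S1: In symbols: (¬Q ∧ ¬S) ↑ R

¬Q = ¬T = F
¬S = ¬F = T
¬Q ∧ ¬S = F ∧ T = F
(¬Q ∧ ¬S) ↑ R = F ↑ T = T
So S1 is true.

S2: This is ¬P ∧ (U ∨ R).

¬P = ¬T = F
U ∨ R = F ∨ T = T
¬P ∧ (U ∨ R) = F ∧ T = F
Hence S2 is false.

S1 T / S2 F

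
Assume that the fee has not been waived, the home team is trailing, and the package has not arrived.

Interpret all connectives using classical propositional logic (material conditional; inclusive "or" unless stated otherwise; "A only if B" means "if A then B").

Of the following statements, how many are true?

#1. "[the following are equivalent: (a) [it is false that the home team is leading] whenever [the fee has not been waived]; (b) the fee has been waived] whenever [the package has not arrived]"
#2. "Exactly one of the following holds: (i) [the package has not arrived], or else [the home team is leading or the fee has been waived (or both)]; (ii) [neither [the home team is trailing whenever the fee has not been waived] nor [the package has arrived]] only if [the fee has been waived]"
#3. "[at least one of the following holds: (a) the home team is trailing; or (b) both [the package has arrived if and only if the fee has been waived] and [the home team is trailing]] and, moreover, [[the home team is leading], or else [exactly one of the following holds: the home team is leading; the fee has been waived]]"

0

Let R = "the package has arrived" (False), P = "the fee has been waived" (False), Q = "the home team is leading" (False).

#1: This is not R -> ((not P -> not Q) iff P).

not R = not False = True
not P = not False = True
not Q = not False = True
not P -> not Q = True -> True = True
(not P -> not Q) iff P = True iff False = False
not R -> ((not P -> not Q) iff P) = True -> False = False
Hence #1 is false.

#2: In symbols: (not R or (Q or P)) xor (((not P -> not Q) nor R) -> P)

not R = not False = True
Q or P = False or False = False
not R or (Q or P) = True or False = True
not P = not False = True
not Q = not False = True
not P -> not Q = True -> True = True
(not P -> not Q) nor R = True nor False = False
((not P -> not Q) nor R) -> P = False -> False = True
(not R or (Q or P)) xor (((not P -> not Q) nor R) -> P) = True xor True = False
So #2 is false.

#3: Formalization: (not Q or ((R iff P) and not Q)) and (Q or (Q xor P))

not Q = not False = True
R iff P = False iff False = True
not Q = not False = True
(R iff P) and not Q = True and True = True
not Q or ((R iff P) and not Q) = True or True = True
Q xor P = False xor False = False
Q or (Q xor P) = False or False = False
(not Q or ((R iff P) and not Q)) and (Q or (Q xor P)) = True and False = False
So #3 is false.

0 of the 3 statements are true (none).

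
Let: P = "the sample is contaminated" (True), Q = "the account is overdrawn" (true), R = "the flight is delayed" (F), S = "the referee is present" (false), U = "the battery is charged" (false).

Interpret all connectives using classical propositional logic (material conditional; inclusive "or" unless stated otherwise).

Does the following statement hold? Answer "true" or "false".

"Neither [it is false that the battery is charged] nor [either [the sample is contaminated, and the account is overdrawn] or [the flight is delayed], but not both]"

False

This is ~U nor ((P & Q) xor R).

~U = ~F = T
P & Q = T & T = T
(P & Q) xor R = T xor F = T
~U nor ((P & Q) xor R) = T nor T = F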